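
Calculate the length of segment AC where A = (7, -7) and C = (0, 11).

d = sqrt((-7)^2 + (18)^2) = sqrt(373)

sqrt(373)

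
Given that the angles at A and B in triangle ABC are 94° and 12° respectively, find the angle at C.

By the triangle angle sum property, the three interior angles of any triangle add up to 180°.
We know angle A = 94° and angle B = 12°, so their sum is 106°.
Therefore angle C = 180° - 106° = 74°.

74 degrees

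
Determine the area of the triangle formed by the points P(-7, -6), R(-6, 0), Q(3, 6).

The Shoelace formula computes the area from vertex coordinates by summing cross products.
For vertices (-7,-6), (-6,0), (3,6):
Signed sum = -7*0 - -6*-6 + -6*6 - 3*0 + 3*-6 - -7*6
= -36 + -36 + 24 = -48
Area = (1/2)|-48| = 24.

24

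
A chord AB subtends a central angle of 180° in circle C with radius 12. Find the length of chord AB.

Drop a perpendicular from the center to the chord, bisecting both the chord and the central angle.
Each half-chord = r sin(θ/2) = 12 sin(90°).
The full chord = 2 × 12 × sin(90°) = 24.

24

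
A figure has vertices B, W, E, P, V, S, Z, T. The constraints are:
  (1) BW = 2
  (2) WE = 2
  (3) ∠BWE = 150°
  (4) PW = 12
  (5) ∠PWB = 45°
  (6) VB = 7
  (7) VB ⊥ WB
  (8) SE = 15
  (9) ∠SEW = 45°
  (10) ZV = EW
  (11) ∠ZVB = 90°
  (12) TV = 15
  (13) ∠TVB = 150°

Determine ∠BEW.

Step 1: By the law of cosines on triangle EWB: EB² = 2² + 2² − 2·2·2·cos(150°) = 14.93, so EB ≈ 3.86.
Step 2: By the inverse law of cosines on triangle BEW: cos(∠BEW) = (3.86² + 2² − 2²) / (2·3.86·2) = 14.93/15.45 = 0.9659, so ∠BEW = 15°.

Therefore, the measure of angle ∠BEW = 15°.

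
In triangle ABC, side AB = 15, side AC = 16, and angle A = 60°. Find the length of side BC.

When two sides and the included angle are known, the law of cosines gives the third side.
c^2 = a^2 + b^2 - 2ab cos(C) generalizes the Pythagorean theorem to non-right triangles.
Here: BC^2 = 225 + 256 - 480*(1/2) = 241
BC = sqrt(241)

sqrt(241)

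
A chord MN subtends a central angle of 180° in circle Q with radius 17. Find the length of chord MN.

Drop a perpendicular from the center to the chord, bisecting both the chord and the central angle.
Each half-chord = r sin(θ/2) = 17 sin(90°).
The full chord = 2 × 17 × sin(90°) = 34.

34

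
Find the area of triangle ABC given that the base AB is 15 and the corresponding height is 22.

Area = (1/2) * base * height
Area = (1/2) * 15 * 22
Area = 165

165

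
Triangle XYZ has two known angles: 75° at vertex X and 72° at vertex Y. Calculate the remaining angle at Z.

The interior angles sum to 180°: angle Z = 180 - 75 - 72 = 33°.
The triangle is acute (angles 75°, 72°, 33°).

33 degrees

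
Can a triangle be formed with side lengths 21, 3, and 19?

Yes.
The triangle inequality requires that the sum of any two sides exceeds the third.
Here 3 + 19 = 22 > 21, so the condition is met.

Yes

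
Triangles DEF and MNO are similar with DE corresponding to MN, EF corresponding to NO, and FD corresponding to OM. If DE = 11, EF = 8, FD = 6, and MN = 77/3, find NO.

k = 77/3/11 = 7/3. NO = 7/3 * 8 = 56/3.

56/3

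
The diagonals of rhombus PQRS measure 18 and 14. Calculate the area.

Area of a rhombus = (d1 * d2) / 2
Area = (18 * 14) / 2
Area = 252 / 2
Area = 126

126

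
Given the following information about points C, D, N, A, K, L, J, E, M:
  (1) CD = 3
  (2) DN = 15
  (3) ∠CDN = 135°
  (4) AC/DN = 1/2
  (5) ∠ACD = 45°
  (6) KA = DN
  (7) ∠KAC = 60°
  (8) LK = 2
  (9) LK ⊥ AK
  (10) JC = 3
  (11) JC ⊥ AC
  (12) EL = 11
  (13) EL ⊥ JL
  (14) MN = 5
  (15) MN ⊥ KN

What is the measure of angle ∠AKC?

From the given relations: KA = DN = 15; AC = 1/2·DN = 1/2·15 ≈ 7.5.
Step 1: By the law of cosines on triangle KAC: KC² = 15² + 7.5² − 2·15·7.5·cos(60°) = 168.75, so KC ≈ 12.99.
Step 2: By the inverse law of cosines on triangle AKC: cos(∠AKC) = (15² + 12.99² − 7.5²) / (2·15·12.99) = 337.5/389.71 = 0.866, so ∠AKC = 30°.

Therefore, the measure of angle ∠AKC = 30°.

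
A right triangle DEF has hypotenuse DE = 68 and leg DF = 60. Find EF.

EF = sqrt(68^2 - 60^2) = sqrt(1024) = 32

32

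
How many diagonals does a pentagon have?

Each of the 5 vertices connects to 2 non-adjacent vertices via diagonals.
Total connections = 5 × 2 = 10, but each diagonal is counted twice.
Number of diagonals = 10 / 2 = 5.

5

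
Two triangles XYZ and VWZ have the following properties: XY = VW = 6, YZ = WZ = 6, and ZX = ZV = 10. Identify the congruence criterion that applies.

The given information matches SSS: All three pairs of corresponding sides are equal (Side-Side-Side).

SSS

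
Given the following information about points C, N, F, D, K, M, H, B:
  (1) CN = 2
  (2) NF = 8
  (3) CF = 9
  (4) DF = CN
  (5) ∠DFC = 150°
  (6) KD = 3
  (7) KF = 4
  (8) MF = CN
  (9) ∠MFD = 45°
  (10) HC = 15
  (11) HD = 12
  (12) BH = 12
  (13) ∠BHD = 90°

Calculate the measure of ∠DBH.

Step 1: By the law of cosines on triangle BHD: BD² = 12² + 12² − 2·12·12·cos(90°) = 288, so BD = 12·√2.
Step 2: By the inverse law of cosines on triangle DBH: cos(∠DBH) = ((12·√2)² + 12² − 12²) / (2·12·√2·12) = 288/407.29 = 0.7071, so ∠DBH = 45°.

Therefore, the measure of angle ∠DBH = 45°.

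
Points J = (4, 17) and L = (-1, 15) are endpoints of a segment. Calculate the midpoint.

The midpoint is the point halfway along the segment.
Move half the horizontal distance: 4 + (-1 - 4)/2 = 4 + -5/2 = 3/2
Move half the vertical distance: 17 + (15 - 17)/2 = 17 + -2/2 = 16
Midpoint = (3/2, 16)

(3/2, 16)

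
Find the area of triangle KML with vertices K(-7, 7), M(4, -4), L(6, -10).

Shoelace: Area = (1/2)|-7(-4--10) + 4(-10-7) + 6(7--4)| = (1/2)(44) = 22

22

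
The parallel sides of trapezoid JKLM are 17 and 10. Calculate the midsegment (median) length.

The midsegment of a trapezoid = (base1 + base2) / 2
midsegment = (17 + 10) / 2
midsegment = 27 / 2
midsegment = 27/2

27/2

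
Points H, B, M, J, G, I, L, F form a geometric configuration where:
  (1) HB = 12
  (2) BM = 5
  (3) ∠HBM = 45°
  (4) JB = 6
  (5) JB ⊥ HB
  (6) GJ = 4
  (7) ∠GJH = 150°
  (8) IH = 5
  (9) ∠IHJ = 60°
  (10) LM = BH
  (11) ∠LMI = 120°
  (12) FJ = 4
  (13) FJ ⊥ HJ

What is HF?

Step 1: By the law of cosines on triangle JBH: JH² = 6² + 12² − 2·6·12·cos(90°) = 180, so JH = 6·√5.
Step 2: By the law of cosines on triangle HJF: HF² = (6·√5)² + 4² − 2·6·√5·4·cos(90°) = 196, so HF = 14.

Therefore, the length of HF = 14.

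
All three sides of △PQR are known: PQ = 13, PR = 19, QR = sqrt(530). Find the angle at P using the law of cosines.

cos(P) = (13² + 19² - (sqrt(530))²) / (2 × 13 × 19) = 0, so P = arccos(0) = 90°.

90°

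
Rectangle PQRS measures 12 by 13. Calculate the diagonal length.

A rectangle's diagonal splits it into two right triangles, with the diagonal as the hypotenuse.
By the Pythagorean theorem, d^2 = 12^2 + 13^2 = 313.
Therefore d = sqrt(313).

sqrt(313)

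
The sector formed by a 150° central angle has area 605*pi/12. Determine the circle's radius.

r² = 360 × 605*pi/12 / (π × 150) = 121, so r = 11.

11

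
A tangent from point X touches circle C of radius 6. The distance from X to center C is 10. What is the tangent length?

The tangent, radius, and line from the external point to the center form a right triangle.
The right angle is where the tangent meets the radius.
By the Pythagorean theorem: tangent² + 6² = 10²
tangent² = 100 - 36 = 64
tangent = 8

8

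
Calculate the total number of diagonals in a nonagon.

Total line segments between 9 vertices = C(9,2) = 36.
Subtract the 9 sides: 36 - 9 = 27 diagonals.

27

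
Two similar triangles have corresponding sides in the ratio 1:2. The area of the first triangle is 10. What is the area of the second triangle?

For similar figures, the area ratio equals the square of the side ratio.
Side ratio (the first triangle to the second triangle) = 1:2, so area ratio = 1^2:2^2 = 1:4.
If the area of the first triangle is 10, then the area of the second triangle = 10 * (4/1) = 40.

40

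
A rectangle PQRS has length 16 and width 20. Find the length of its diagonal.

A rectangle's diagonal splits it into two right triangles, with the diagonal as the hypotenuse.
By the Pythagorean theorem, d^2 = 16^2 + 20^2 = 656.
Therefore d = sqrt(656) = 4*sqrt(41).

4*sqrt(41)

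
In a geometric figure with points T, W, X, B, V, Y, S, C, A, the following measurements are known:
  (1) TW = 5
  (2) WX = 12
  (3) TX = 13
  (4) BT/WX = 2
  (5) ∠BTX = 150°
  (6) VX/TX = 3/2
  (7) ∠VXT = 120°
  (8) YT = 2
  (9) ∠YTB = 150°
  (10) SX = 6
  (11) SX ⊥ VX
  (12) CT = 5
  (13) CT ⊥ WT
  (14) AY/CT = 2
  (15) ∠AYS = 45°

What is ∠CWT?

Step 1: By the law of cosines on triangle WTC: WC² = 5² + 5² − 2·5·5·cos(90°) = 50, so WC = 5·√2.
Step 2: By the inverse law of cosines on triangle CWT: cos(∠CWT) = ((5·√2)² + 5² − 5²) / (2·5·√2·5) = 50/70.71 = 0.7071, so ∠CWT = 45°.

Therefore, the measure of angle ∠CWT = 45°.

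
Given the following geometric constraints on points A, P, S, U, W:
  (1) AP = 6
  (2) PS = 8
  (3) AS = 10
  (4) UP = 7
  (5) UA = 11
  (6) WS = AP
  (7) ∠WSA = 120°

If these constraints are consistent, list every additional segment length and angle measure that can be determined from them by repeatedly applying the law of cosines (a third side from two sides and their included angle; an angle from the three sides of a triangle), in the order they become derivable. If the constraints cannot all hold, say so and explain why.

The constraints are consistent. Derivable facts, in order:
After 1 step:
- AW = 14
- ∠APS = 90°
- ∠APU = 115.38°
- ∠ASP = 36.87°
- ∠AUP = 29.53°
- ∠PAS = 53.13°
- ∠PAU = 35.1°
After 2 steps:
- ∠AWS = 38.21°
- ∠SAW = 21.79°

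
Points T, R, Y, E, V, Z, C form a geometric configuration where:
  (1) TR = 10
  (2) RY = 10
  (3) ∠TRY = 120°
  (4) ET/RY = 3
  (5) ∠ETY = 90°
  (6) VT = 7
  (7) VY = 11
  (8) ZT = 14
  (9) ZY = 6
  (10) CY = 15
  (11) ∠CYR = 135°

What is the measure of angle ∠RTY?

Step 1: By the law of cosines on triangle TRY: TY² = 10² + 10² − 2·10·10·cos(120°) = 300, so TY = 10·√3.
Step 2: By the inverse law of cosines on triangle RTY: cos(∠RTY) = (10² + (10·√3)² − 10²) / (2·10·10·√3) = 300/346.41 = 0.866, so ∠RTY = 30°.

Therefore, the measure of angle ∠RTY = 30°.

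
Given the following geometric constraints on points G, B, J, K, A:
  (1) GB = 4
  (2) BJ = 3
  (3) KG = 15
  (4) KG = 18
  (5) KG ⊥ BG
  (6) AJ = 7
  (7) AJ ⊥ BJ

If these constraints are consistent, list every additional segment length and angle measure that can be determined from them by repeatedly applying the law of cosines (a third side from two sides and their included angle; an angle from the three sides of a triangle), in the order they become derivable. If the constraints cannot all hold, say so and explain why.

These constraints are not satisfiable: (3) KG = 15 and (4) KG = 18 assign two different lengths to the same segment. No planar figure meets all of them, so nothing further can be derived.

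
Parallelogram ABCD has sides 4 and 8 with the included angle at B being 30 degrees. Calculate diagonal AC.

Using the law of cosines:
d^2 = 4^2 + 8^2 - 2(4)(8)cos(30 degrees)
d^2 = 16 + 64 - 64*sqrt(3)/2
d^2 = 80 - 32*sqrt(3)
d = 4*sqrt(5 - 2*sqrt(3))

4*sqrt(5 - 2*sqrt(3))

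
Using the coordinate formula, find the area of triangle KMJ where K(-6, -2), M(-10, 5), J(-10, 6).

Shoelace: Area = (1/2)|-6(5-6) + -10(6--2) + -10(-2-5)| = (1/2)(4) = 2

2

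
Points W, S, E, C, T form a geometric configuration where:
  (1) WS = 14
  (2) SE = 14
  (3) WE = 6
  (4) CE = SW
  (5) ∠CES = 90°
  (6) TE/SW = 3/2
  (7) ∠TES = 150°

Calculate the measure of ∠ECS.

From the given relations: CE = SW = 14.
Step 1: By the law of cosines on triangle CES: CS² = 14² + 14² − 2·14·14·cos(90°) = 392, so CS = 14·√2.
Step 2: By the inverse law of cosines on triangle ECS: cos(∠ECS) = (14² + (14·√2)² − 14²) / (2·14·14·√2) = 392/554.37 = 0.7071, so ∠ECS = 45°.

Therefore, the measure of angle ∠ECS = 45°.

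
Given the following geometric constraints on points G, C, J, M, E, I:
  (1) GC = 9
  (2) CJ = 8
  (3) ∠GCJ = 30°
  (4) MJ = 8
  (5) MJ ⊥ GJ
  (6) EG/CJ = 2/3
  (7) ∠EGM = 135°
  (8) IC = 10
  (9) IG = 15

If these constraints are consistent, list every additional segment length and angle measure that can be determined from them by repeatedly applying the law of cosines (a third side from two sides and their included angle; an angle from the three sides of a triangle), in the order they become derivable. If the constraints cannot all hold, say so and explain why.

The constraints are consistent. Derivable facts, in order:
After 1 step:
- GJ ≈ 4.5
- ∠CGI = 40.27°
- ∠CIG = 35.58°
- ∠GCI = 104.15°
After 2 steps:
- GM ≈ 9.18
- ∠CGJ = 62.62°
- ∠CJG = 87.38°
After 3 steps:
- ME ≈ 13.49
- ∠GMJ = 29.38°
- ∠JGM = 60.62°
After 4 steps:
- ∠EMG = 16.23°
- ∠GEM = 28.77°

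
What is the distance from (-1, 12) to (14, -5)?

d = sqrt((15)^2 + (-17)^2) = sqrt(514)

sqrt(514)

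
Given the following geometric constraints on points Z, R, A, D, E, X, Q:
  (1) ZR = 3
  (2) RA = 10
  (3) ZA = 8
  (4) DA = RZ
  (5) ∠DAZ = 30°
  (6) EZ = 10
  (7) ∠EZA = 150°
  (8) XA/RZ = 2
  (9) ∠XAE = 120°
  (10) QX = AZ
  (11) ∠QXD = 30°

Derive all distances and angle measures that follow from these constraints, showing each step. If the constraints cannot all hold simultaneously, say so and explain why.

The constraints are consistent.

From the given relations:
  DA = RZ = 3
  XA = 2·RZ = 2·3 = 6
  QX = AZ = 8

Step 1: From ZA = 8, AD = 3, and ∠ZAD = 30°, by the law of cosines:
  ZD² = ZA² + AD² - 2·ZA·AD·cos(30°) = 64 + 9 - 41.57 = 31.43
  ZD ≈ 5.61

Step 2: From AZ = 8, ZE = 10, and ∠AZE = 150°, by the law of cosines:
  AE² = AZ² + ZE² - 2·AZ·ZE·cos(150°) = 64 + 100 + 138.6 = 302.6
  AE ≈ 17.39

Step 3: From ZA = 8, ZR = 3, AR = 10, by the inverse law of cosines:
  cos(∠AZR) = (ZA² + ZR² - AR²) / (2·ZA·ZR)
  ∠AZR = 124.23°

Step 4: From RA = 10, RZ = 3, AZ = 8, by the inverse law of cosines:
  cos(∠ARZ) = (RA² + RZ² - AZ²) / (2·RA·RZ)
  ∠ARZ = 41.41°

Step 5: From AR = 10, AZ = 8, RZ = 3, by the inverse law of cosines:
  cos(∠RAZ) = (AR² + AZ² - RZ²) / (2·AR·AZ)
  ∠RAZ = 14.36°

Step 6: From EA = 17.39, AX = 6, and ∠EAX = 120°, by the law of cosines:
  EX² = EA² + AX² - 2·EA·AX·cos(120°) = 302.6 + 36 + 104.4 = 442.9
  EX ≈ 21.05

Step 7: From ZA = 8, ZD = 5.61, AD = 3, by the inverse law of cosines:
  cos(∠AZD) = (ZA² + ZD² - AD²) / (2·ZA·ZD)
  ∠AZD = 15.52°

Step 8: From AE = 17.39, AZ = 8, EZ = 10, by the inverse law of cosines:
  cos(∠EAZ) = (AE² + AZ² - EZ²) / (2·AE·AZ)
  ∠EAZ = 16.71°

Step 9: From DA = 3, DZ = 5.61, AZ = 8, by the inverse law of cosines:
  cos(∠ADZ) = (DA² + DZ² - AZ²) / (2·DA·DZ)
  ∠ADZ = 134.48°

Step 10: From EA = 17.39, EZ = 10, AZ = 8, by the inverse law of cosines:
  cos(∠AEZ) = (EA² + EZ² - AZ²) / (2·EA·EZ)
  ∠AEZ = 13.29°

Step 11: From EA = 17.39, EX = 21.05, AX = 6, by the inverse law of cosines:
  cos(∠AEX) = (EA² + EX² - AX²) / (2·EA·EX)
  ∠AEX = 14.29°

Step 12: From XA = 6, XE = 21.05, AE = 17.39, by the inverse law of cosines:
  cos(∠AXE) = (XA² + XE² - AE²) / (2·XA·XE)
  ∠AXE = 45.71°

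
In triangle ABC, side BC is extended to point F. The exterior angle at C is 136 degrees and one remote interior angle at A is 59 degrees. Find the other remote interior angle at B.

angle B = 136 - 59 = 77 degrees (exterior angle theorem).

77 degrees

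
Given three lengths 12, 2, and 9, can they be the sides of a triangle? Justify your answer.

No.
The triangle inequality is violated: 2 + 9 = 11 ≤ 12.
These lengths cannot form a triangle.

No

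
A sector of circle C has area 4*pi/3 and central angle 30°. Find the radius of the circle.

Sector area A = πr² × θ/360, so r² = 360A / (πθ).
r² = 360 × 4*pi/3 / (π × 30)
r² = 16
r = 4

4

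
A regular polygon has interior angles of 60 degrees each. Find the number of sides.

The exterior angle is the supplement of the interior angle: 180 - 60 = 120 degrees.
Since the exterior angles of any convex polygon sum to 360 degrees, the number of sides is 360 / 120 = 3.

3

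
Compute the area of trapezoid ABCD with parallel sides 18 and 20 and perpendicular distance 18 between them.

A trapezoid's area equals the midsegment times the height.
The midsegment is (18 + 20) / 2 = 19.
Area = 19 * 18 = 342.

342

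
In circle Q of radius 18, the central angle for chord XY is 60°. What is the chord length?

Chord = 2(18) sin(30°) = 18

18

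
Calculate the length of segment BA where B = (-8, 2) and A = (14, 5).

The horizontal distance is |14 - -8| = 22 and the vertical distance is |5 - 2| = 3.
By the Pythagorean theorem, d = sqrt(22^2 + 3^2) = sqrt(493).

sqrt(493)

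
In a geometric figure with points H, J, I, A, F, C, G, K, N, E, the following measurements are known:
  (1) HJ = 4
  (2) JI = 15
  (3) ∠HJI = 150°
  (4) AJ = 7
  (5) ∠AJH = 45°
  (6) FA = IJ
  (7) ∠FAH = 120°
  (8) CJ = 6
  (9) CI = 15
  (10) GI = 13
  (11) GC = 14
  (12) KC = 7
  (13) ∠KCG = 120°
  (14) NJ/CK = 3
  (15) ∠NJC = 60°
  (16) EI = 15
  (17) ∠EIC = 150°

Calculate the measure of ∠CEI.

Step 1: By the law of cosines on triangle EIC: EC² = 15² + 15² − 2·15·15·cos(150°) = 839.71, so EC ≈ 28.98.
Step 2: By the inverse law of cosines on triangle CEI: cos(∠CEI) = (28.98² + 15² − 15²) / (2·28.98·15) = 839.71/869.33 = 0.9659, so ∠CEI = 15°.

Therefore, the measure of angle ∠CEI = 15°.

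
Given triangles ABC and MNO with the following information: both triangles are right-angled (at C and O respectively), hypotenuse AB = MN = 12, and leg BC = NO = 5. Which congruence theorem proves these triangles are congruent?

The given information provides:
both triangles are right-angled (at C and O respectively), hypotenuse AB = MN = 12, and leg BC = NO = 5
This matches the HL congruence theorem.
The hypotenuse and one leg of two right triangles are equal (Hypotenuse-Leg).

HL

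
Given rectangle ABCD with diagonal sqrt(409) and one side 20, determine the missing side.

Using the Pythagorean theorem: d^2 = a^2 + b^2
b^2 = d^2 - a^2
b^2 = 409 - 400
b^2 = 9
b = sqrt(9) = 3

3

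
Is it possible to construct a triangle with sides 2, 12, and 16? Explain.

The longest side is 16. The other two sides sum to 2 + 12 = 14.
Since 14 ≤ 16, the two shorter sides cannot reach around to close the triangle.

No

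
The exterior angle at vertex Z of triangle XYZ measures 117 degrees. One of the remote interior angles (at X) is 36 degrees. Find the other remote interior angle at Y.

angle Y = 117 - 36 = 81 degrees (exterior angle theorem).

81 degrees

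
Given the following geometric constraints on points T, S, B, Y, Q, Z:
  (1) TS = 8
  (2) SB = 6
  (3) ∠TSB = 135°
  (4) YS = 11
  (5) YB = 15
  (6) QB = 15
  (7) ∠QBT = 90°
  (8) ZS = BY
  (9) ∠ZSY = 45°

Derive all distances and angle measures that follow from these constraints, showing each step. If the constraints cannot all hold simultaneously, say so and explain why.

The constraints are consistent.

From the given relations:
  ZS = BY = 15

Step 1: From TS = 8, SB = 6, and ∠TSB = 135°, by the law of cosines:
  TB² = TS² + SB² - 2·TS·SB·cos(135°) = 64 + 36 + 67.88 = 167.9
  TB ≈ 12.96

Step 2: From YS = 11, SZ = 15, and ∠YSZ = 45°, by the law of cosines:
  YZ² = YS² + SZ² - 2·YS·SZ·cos(45°) = 121 + 225 - 233.3 = 112.7
  YZ ≈ 10.61

Step 3: From SB = 6, SY = 11, BY = 15, by the inverse law of cosines:
  cos(∠BSY) = (SB² + SY² - BY²) / (2·SB·SY)
  ∠BSY = 121.01°

Step 4: From BS = 6, BY = 15, SY = 11, by the inverse law of cosines:
  cos(∠SBY) = (BS² + BY² - SY²) / (2·BS·BY)
  ∠SBY = 38.94°

Step 5: From YB = 15, YS = 11, BS = 6, by the inverse law of cosines:
  cos(∠BYS) = (YB² + YS² - BS²) / (2·YB·YS)
  ∠BYS = 20.05°

Step 6: From TB = 12.96, BQ = 15, and ∠TBQ = 90°, by the law of cosines:
  TQ² = TB² + BQ² - 2·TB·BQ·cos(90°) = 167.9 + 225 - 0 = 392.9
  TQ ≈ 19.82

Step 7: From TB = 12.96, TS = 8, BS = 6, by the inverse law of cosines:
  cos(∠BTS) = (TB² + TS² - BS²) / (2·TB·TS)
  ∠BTS = 19.11°

Step 8: From BS = 6, BT = 12.96, ST = 8, by the inverse law of cosines:
  cos(∠SBT) = (BS² + BT² - ST²) / (2·BS·BT)
  ∠SBT = 25.89°

Step 9: From YS = 11, YZ = 10.61, SZ = 15, by the inverse law of cosines:
  cos(∠SYZ) = (YS² + YZ² - SZ²) / (2·YS·YZ)
  ∠SYZ = 87.88°

Step 10: From ZS = 15, ZY = 10.61, SY = 11, by the inverse law of cosines:
  cos(∠SZY) = (ZS² + ZY² - SY²) / (2·ZS·ZY)
  ∠SZY = 47.12°

Step 11: From TB = 12.96, TQ = 19.82, BQ = 15, by the inverse law of cosines:
  cos(∠BTQ) = (TB² + TQ² - BQ²) / (2·TB·TQ)
  ∠BTQ = 49.18°

Step 12: From QB = 15, QT = 19.82, BT = 12.96, by the inverse law of cosines:
  cos(∠BQT) = (QB² + QT² - BT²) / (2·QB·QT)
  ∠BQT = 40.82°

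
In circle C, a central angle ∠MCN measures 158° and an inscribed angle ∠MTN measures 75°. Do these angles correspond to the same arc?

By the inscribed angle theorem, the inscribed angle for a central angle of 158° should be 158° / 2 = 79°.
The given inscribed angle is 75°, which does not equal 79°.
Therefore, no, they do not correspond to the same arc.

No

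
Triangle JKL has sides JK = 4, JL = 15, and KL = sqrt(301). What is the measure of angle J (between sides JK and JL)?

cos(J) = (4² + 15² - (sqrt(301))²) / (2 × 4 × 15) = -1/2, so J = arccos(-1/2) = 120°.

120°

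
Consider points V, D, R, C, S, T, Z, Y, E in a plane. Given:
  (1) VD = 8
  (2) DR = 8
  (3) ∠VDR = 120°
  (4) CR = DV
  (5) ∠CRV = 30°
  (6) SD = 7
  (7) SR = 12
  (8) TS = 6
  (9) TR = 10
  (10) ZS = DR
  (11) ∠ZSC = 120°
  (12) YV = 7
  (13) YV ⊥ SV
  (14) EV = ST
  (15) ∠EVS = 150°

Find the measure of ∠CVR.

From the given relations: CR = DV = 8.
Step 1: By the law of cosines on triangle VDR: VR² = 8² + 8² − 2·8·8·cos(120°) = 192, so VR = 8·√3.
Step 2: By the law of cosines on triangle VRC: VC² = (8·√3)² + 8² − 2·8·√3·8·cos(30°) = 64, so VC = 8.
Step 3: By the inverse law of cosines on triangle CVR: cos(∠CVR) = (8² + (8·√3)² − 8²) / (2·8·8·√3) = 192/221.7 = 0.866, so ∠CVR = 30°.

Therefore, the measure of angle ∠CVR = 30°.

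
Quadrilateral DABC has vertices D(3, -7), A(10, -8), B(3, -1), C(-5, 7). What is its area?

The Shoelace formula works by pairing each vertex with the next (cycling back to the first).
For each pair, compute x_i*y_(i+1) - x_(i+1)*y_i:
  (3*-8 - 10*-7) = 46
  (10*-1 - 3*-8) = 14
  (3*7 - -5*-1) = 16
  (-5*-7 - 3*7) = 14
Taking half the absolute value of the total: Area = (1/2)(90) = 45.

45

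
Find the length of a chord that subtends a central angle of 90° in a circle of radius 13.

Chord = 2(13) sin(45°) = 13*sqrt(2)

13*sqrt(2)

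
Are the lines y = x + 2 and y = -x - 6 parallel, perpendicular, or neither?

Slope of line 1: m1 = 1
Slope of line 2: m2 = -1
m1 * m2 = -1, so perpendicular.

Perpendicular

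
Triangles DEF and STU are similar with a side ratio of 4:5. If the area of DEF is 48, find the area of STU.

Area ratio = (4/5)^2 = 16/25. Area of STU = 48 * 25/16 = 75.

75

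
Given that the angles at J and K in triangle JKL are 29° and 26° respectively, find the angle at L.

Let angle L = x. Then 29 + 26 + x = 180.
x = 180 - 55 = 125 degrees.

125 degrees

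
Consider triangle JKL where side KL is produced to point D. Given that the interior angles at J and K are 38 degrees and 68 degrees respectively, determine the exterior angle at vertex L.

The interior angle at L is 180 - 38 - 68 = 74 degrees.
The exterior angle and interior angle at L are supplementary:
Exterior angle = 180 - 74 = 106 degrees.

106 degrees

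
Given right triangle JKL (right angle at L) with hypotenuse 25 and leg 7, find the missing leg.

By the Pythagorean theorem: KL^2 = JK^2 - JL^2
KL^2 = 25^2 - 7^2 = 625 - 49 = 576
KL = sqrt(576) = 24

24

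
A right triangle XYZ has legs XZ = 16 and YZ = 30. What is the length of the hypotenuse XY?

XY = sqrt(16^2 + 30^2) = sqrt(1156) = 34

34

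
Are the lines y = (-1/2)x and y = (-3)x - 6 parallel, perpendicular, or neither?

Slope of line 1: m1 = -1/2
Slope of line 2: m2 = -3
For parallel lines we need equal slopes: -1/2 != -3.
For perpendicular lines we need m1*m2 = -1: (-1/2)(-3) = 3/2 != -1.
Since neither condition holds, the lines are neither parallel nor perpendicular.

Neither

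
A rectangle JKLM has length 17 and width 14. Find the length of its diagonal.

A rectangle's diagonal splits it into two right triangles, with the diagonal as the hypotenuse.
By the Pythagorean theorem, d^2 = 17^2 + 14^2 = 485.
Therefore d = sqrt(485).

sqrt(485)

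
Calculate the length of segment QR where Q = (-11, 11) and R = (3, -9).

d = sqrt((3 - -11)^2 + (-9 - 11)^2)
d = sqrt(14^2 + -20^2)
d = sqrt(196 + 400)
d = sqrt(596) = 2*sqrt(149)

2*sqrt(149)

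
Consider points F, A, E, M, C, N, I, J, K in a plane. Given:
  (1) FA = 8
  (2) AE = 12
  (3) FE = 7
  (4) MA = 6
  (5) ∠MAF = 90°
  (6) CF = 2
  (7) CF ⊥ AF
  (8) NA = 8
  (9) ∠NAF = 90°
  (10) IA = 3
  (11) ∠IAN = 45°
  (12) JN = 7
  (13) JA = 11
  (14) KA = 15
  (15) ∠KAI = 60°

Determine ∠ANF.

Step 1: By the law of cosines on triangle NAF: NF² = 8² + 8² − 2·8·8·cos(90°) = 128, so NF = 8·√2.
Step 2: By the inverse law of cosines on triangle ANF: cos(∠ANF) = (8² + (8·√2)² − 8²) / (2·8·8·√2) = 128/181.02 = 0.7071, so ∠ANF = 45°.

Therefore, the measure of angle ∠ANF = 45°.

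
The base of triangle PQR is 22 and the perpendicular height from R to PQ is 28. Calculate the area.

A triangle's area is half the area of a rectangle with the same base and height.
Area = (1/2) * 22 * 28 = 308.

308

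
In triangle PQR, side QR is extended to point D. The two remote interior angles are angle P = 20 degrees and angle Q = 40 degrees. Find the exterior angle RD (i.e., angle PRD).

Exterior angle = 20 + 40 = 60 degrees (exterior angle theorem).

60 degrees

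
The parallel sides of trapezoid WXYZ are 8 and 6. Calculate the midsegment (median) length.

midsegment = (8 + 6) / 2 = 14 / 2 = 7

7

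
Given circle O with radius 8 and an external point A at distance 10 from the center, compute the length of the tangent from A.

The tangent, radius, and line from the external point to the center form a right triangle.
The right angle is where the tangent meets the radius.
By the Pythagorean theorem: tangent² + 8² = 10²
tangent² = 100 - 64 = 36
tangent = 6

6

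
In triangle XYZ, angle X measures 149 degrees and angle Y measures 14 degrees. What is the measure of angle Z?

angle Z = 180 - 149 - 14 = 17 degrees.

17 degrees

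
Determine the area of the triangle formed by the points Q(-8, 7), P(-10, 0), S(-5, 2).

The Shoelace formula computes the area from vertex coordinates by summing cross products.
For vertices (-8,7), (-10,0), (-5,2):
Signed sum = -8*0 - -10*7 + -10*2 - -5*0 + -5*7 - -8*2
= 70 + -20 + -19 = 31
Area = (1/2)|31| = 31/2.

31/2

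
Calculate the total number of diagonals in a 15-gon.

Total line segments between 15 vertices = C(15,2) = 105.
Subtract the 15 sides: 105 - 15 = 90 diagonals.

90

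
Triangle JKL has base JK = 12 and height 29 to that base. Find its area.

A triangle's area is half the area of a rectangle with the same base and height.
Area = (1/2) * 12 * 29 = 174.

174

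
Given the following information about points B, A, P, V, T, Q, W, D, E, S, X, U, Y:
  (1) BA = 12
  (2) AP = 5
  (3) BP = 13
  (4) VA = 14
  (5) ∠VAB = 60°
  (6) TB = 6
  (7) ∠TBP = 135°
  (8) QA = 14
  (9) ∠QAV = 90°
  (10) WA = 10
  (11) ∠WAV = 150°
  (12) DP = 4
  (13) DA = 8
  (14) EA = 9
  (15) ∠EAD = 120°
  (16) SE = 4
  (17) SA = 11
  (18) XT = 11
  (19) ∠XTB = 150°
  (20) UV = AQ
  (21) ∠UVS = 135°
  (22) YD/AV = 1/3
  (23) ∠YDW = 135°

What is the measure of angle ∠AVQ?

Step 1: By the law of cosines on triangle VAQ: VQ² = 14² + 14² − 2·14·14·cos(90°) = 392, so VQ = 14·√2.
Step 2: By the inverse law of cosines on triangle AVQ: cos(∠AVQ) = (14² + (14·√2)² − 14²) / (2·14·14·√2) = 392/554.37 = 0.7071, so ∠AVQ = 45°.

Therefore, the measure of angle ∠AVQ = 45°.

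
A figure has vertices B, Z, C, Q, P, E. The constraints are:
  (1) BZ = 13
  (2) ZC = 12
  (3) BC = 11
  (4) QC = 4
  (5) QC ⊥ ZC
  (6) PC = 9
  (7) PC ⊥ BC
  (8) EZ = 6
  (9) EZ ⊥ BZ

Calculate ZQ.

Step 1: By the law of cosines on triangle ZCQ: ZQ² = 12² + 4² − 2·12·4·cos(90°) = 160, so ZQ = 4·√10.

Therefore, the length of ZQ = 4·√10.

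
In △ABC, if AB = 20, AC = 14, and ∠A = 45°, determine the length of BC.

When two sides and the included angle are known, the law of cosines gives the third side.
c^2 = a^2 + b^2 - 2ab cos(C) generalizes the Pythagorean theorem to non-right triangles.
Here: BC^2 = 400 + 196 - 560*(sqrt(2)/2) = 596 - 280*sqrt(2)
BC = 2*sqrt(149 - 70*sqrt(2))

2*sqrt(149 - 70*sqrt(2))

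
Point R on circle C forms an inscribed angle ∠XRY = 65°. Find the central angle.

The inscribed angle theorem states that a central angle is always twice any inscribed angle that subtends the same arc.
Since the inscribed angle is 65°, the central angle = 2 × 65° = 130°.

130°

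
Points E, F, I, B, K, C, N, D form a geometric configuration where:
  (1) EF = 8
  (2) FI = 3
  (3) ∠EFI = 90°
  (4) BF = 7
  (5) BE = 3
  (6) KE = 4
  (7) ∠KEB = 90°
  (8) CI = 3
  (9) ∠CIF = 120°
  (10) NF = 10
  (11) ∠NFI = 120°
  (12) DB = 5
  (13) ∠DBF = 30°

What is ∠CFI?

Step 1: By the law of cosines on triangle FIC: FC² = 3² + 3² − 2·3·3·cos(120°) = 27, so FC = 3·√3.
Step 2: By the inverse law of cosines on triangle CFI: cos(∠CFI) = ((3·√3)² + 3² − 3²) / (2·3·√3·3) = 27/31.18 = 0.866, so ∠CFI = 30°.

Therefore, the measure of angle ∠CFI = 30°.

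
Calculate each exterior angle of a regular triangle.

Each exterior angle of a regular n-gon is 360 / n.
For n = 3: 360 / 3 = 120 degrees.

120 degrees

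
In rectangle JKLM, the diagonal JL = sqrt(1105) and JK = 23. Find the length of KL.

The diagonal of a rectangle forms a right triangle with the two sides.
Rearranging the Pythagorean theorem: missing side = sqrt(d^2 - known^2).
= sqrt(1105 - 529) = sqrt(576) = 24.

24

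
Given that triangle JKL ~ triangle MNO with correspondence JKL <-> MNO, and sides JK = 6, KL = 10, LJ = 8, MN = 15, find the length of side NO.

Similar triangles have proportional sides. Setting up the proportion:
MN / JK = NO / KL
15 / 6 = NO / 10
NO = 10 * 15 / 6 = 25.

25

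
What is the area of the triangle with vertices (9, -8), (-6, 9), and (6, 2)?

Shoelace: Area = (1/2)|9(9-2) + -6(2--8) + 6(-8-9)| = (1/2)(99) = 99/2

99/2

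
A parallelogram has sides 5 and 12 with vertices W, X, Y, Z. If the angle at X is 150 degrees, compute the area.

The area of a parallelogram equals the product of two adjacent sides times the sine of the included angle.
This is because the height equals 12 * sin(150°) = 6.
Area = 5 * 6 = 30

30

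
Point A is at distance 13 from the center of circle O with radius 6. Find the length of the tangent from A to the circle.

Let T be the point of tangency. Then OT ⊥ AT (radius ⊥ tangent).
In right triangle OTA: OA² = OT² + AT²
13² = 6² + AT²
AT² = 133, AT = sqrt(133)

sqrt(133)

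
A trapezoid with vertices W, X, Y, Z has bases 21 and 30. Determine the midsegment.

The midsegment of a trapezoid = (base1 + base2) / 2
midsegment = (21 + 30) / 2
midsegment = 51 / 2
midsegment = 51/2

51/2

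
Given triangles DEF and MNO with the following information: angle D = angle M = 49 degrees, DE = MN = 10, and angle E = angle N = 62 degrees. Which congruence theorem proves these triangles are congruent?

Consider the given information: angle D = angle M = 49 degrees, DE = MN = 10, and angle E = angle N = 62 degrees
This is not SAS or HL: SAS requires two sides and the included angle between them. HL only applies to right triangles with matching hypotenuse and leg.
The correct criterion is ASA. Two pairs of corresponding angles and the included side are equal (Angle-Side-Angle).

ASA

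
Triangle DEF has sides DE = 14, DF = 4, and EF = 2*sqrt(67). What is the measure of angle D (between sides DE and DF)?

cos(D) = (14² + 4² - (2*sqrt(67))²) / (2 × 14 × 4) = -1/2, so D = arccos(-1/2) = 120°.

120°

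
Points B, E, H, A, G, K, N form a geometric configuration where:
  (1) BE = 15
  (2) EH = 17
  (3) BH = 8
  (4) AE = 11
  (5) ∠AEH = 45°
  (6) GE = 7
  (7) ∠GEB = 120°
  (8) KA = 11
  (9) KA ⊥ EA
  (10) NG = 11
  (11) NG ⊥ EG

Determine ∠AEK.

Step 1: By the law of cosines on triangle EAK: EK² = 11² + 11² − 2·11·11·cos(90°) = 242, so EK = 11·√2.
Step 2: By the inverse law of cosines on triangle AEK: cos(∠AEK) = (11² + (11·√2)² − 11²) / (2·11·11·√2) = 242/342.24 = 0.7071, so ∠AEK = 45°.

Therefore, the measure of angle ∠AEK = 45°.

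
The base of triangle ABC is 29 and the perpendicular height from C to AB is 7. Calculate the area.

Area = (1/2) * base * height
Area = (1/2) * 29 * 7
Area = 203/2

203/2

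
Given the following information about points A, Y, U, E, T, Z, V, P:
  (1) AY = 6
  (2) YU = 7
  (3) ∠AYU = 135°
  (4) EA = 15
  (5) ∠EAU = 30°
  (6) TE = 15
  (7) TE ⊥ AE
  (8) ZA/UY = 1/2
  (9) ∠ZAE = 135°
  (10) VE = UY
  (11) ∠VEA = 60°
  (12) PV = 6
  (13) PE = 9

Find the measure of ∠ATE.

Step 1: By the law of cosines on triangle TEA: TA² = 15² + 15² − 2·15·15·cos(90°) = 450, so TA = 15·√2.
Step 2: By the inverse law of cosines on triangle ATE: cos(∠ATE) = ((15·√2)² + 15² − 15²) / (2·15·√2·15) = 450/636.4 = 0.7071, so ∠ATE = 45°.

Therefore, the measure of angle ∠ATE = 45°.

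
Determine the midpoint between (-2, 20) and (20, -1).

The midpoint is the average of the coordinates:
x: (-2 + 20)/2 = 9
y: (20 + -1)/2 = 19/2
Midpoint = (9, 19/2)

(9, 19/2)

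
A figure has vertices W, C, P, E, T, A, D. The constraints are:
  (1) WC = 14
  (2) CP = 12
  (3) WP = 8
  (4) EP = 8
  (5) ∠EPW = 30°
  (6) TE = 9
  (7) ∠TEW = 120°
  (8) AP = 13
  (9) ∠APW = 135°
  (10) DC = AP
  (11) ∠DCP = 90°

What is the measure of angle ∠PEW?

Step 1: By the law of cosines on triangle EPW: EW² = 8² + 8² − 2·8·8·cos(30°) = 17.15, so EW ≈ 4.14.
Step 2: By the inverse law of cosines on triangle PEW: cos(∠PEW) = (8² + 4.14² − 8²) / (2·8·4.14) = 17.15/66.26 = 0.2588, so ∠PEW = 75°.

Therefore, the measure of angle ∠PEW = 75°.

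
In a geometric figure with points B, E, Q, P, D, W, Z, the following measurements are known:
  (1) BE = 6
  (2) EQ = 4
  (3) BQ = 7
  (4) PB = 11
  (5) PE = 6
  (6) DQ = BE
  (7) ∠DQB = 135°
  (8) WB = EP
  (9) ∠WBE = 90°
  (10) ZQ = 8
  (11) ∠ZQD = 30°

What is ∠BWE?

From the given relations: WB = EP = 6.
Step 1: By the law of cosines on triangle WBE: WE² = 6² + 6² − 2·6·6·cos(90°) = 72, so WE = 6·√2.
Step 2: By the inverse law of cosines on triangle BWE: cos(∠BWE) = (6² + (6·√2)² − 6²) / (2·6·6·√2) = 72/101.82 = 0.7071, so ∠BWE = 45°.

Therefore, the measure of angle ∠BWE = 45°.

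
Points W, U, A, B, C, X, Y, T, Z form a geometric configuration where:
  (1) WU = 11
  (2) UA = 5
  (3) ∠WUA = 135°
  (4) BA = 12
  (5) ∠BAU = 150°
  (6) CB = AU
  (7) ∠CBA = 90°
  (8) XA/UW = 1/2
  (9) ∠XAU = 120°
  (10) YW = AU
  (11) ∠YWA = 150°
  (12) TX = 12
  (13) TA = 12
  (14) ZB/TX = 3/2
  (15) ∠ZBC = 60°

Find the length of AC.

From the given relations: CB = AU = 5.
Step 1: By the law of cosines on triangle ABC: AC² = 12² + 5² − 2·12·5·cos(90°) = 169, so AC = 13.

Therefore, the length of AC = 13.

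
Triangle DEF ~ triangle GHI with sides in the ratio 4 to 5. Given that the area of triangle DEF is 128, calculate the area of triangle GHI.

For similar figures, the area ratio equals the square of the side ratio.
Side ratio (DEF to GHI) = 4:5, so area ratio = 4^2:5^2 = 16:25.
If the area of DEF is 128, then the area of GHI = 128 * (25/16) = 200.

200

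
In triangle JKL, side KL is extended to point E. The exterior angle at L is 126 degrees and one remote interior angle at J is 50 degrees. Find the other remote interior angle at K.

By the exterior angle theorem: exterior angle = sum of remote interior angles.
126 = 50 + angle K
angle K = 126 - 50 = 76 degrees

76 degrees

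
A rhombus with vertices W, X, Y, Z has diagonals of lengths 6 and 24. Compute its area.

Area = (6 * 24) / 2 = 144 / 2 = 72

72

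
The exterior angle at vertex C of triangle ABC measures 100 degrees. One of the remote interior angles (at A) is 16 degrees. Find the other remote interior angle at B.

The exterior angle theorem states that an exterior angle equals the sum of the two non-adjacent interior angles.
So 100 = 16 + angle B, which gives angle B = 100 - 16 = 84 degrees.

84 degrees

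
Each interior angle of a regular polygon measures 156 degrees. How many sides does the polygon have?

The exterior angle is the supplement of the interior angle: 180 - 156 = 24 degrees.
Since the exterior angles of any convex polygon sum to 360 degrees, the number of sides is 360 / 24 = 15.

15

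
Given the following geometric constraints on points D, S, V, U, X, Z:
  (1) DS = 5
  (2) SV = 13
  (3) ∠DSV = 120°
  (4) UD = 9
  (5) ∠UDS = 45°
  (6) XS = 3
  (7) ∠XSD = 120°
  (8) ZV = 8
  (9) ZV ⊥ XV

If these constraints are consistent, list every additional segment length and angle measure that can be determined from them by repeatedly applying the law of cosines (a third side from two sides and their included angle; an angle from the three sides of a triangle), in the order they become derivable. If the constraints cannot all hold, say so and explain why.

The constraints are consistent. Derivable facts, in order:
After 1 step:
- DV ≈ 16.09
- DX = 7
- SU ≈ 6.51
After 2 steps:
- ∠DSU = 102.1°
- ∠DUS = 32.9°
- ∠DVS = 15.61°
- ∠DXS = 38.21°
- ∠SDV = 44.39°
- ∠SDX = 21.79°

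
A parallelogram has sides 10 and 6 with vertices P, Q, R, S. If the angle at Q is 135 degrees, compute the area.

Area = a * b * sin(theta)
Area = 10 * 6 * sin(135 degrees)
Area = 60 * sqrt(2)/2
Area = 30*sqrt(2)

30*sqrt(2)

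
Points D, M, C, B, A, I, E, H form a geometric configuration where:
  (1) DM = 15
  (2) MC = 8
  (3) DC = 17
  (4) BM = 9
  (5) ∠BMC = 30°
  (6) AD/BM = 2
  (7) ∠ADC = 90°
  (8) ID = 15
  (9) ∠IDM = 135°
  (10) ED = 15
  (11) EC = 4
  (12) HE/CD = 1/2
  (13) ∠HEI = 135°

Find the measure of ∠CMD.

Step 1: By the inverse law of cosines on triangle CMD: cos(∠CMD) = (8² + 15² − 17²) / (2·8·15) = 0/240 = 0, so ∠CMD = 90°.

Therefore, the measure of angle ∠CMD = 90°.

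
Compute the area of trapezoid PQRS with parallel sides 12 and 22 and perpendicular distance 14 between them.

Area of a trapezoid = (base1 + base2) * height / 2
Area = (12 + 22) * 14 / 2
Area = 34 * 14 / 2
Area = 476 / 2
Area = 238

238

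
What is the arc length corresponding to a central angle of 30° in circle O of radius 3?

Arc length = 2π(3)(1/12) = pi/2

pi/2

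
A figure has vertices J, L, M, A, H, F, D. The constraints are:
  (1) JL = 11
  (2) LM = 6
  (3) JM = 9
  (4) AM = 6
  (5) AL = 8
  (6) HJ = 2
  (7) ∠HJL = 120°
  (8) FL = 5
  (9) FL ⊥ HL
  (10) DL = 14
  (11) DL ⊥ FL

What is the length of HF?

Step 1: By the law of cosines on triangle LJH: LH² = 11² + 2² − 2·11·2·cos(120°) = 147, so LH = 7·√3.
Step 2: By the law of cosines on triangle HLF: HF² = (7·√3)² + 5² − 2·7·√3·5·cos(90°) = 172, so HF = 2·√43.

Therefore, the length of HF = 2·√43.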